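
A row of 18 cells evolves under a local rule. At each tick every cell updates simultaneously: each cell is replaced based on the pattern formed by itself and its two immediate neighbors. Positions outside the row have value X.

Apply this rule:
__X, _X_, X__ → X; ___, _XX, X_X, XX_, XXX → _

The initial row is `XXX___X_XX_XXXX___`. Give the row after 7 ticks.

X_X_____X__XXXXXXX

___X_XX________X_X
X_XX___X______XX__
____X_XXX____X__XX
X__XX____X__XXXX__
_XX__X__XXXX____XX
___XXXXX____X__X__
X_X_____X__XXXXXXX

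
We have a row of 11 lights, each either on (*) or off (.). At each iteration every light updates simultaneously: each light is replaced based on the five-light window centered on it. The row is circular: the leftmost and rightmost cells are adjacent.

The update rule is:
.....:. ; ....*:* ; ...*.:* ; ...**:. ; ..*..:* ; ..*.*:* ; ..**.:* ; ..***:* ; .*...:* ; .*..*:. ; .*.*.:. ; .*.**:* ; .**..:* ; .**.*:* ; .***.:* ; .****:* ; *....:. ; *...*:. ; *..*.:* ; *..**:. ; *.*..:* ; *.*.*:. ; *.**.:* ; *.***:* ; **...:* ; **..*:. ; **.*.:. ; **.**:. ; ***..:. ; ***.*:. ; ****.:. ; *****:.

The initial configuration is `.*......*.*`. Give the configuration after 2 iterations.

.***..**.*.

.**...***..
.***..**.*.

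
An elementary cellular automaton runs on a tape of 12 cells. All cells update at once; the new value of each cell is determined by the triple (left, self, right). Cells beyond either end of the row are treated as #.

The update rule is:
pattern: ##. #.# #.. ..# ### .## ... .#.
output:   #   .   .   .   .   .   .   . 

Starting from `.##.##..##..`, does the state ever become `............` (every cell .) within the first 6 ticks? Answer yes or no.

yes

tick 1: ..#..#...#..
tick 2: ............
all cells are . at tick 2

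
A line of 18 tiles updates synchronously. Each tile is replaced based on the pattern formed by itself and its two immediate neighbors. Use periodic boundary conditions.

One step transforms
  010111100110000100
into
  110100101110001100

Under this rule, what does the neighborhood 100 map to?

0

At position 7 the neighborhood is 100; the next row has 0 there.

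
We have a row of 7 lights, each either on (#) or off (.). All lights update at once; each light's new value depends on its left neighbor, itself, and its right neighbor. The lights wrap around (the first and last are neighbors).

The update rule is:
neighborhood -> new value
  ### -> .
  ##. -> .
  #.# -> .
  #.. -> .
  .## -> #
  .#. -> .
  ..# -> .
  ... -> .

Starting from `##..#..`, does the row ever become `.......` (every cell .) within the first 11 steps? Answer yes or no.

step 1: #......
step 2: .......
all cells are . at step 2

yes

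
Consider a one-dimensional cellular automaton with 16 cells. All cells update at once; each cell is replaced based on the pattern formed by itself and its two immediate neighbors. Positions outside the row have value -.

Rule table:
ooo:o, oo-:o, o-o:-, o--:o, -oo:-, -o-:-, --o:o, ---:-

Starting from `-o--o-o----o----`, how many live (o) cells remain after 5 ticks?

7

tick 1: o-oo---o--o-o---
tick 2: ---oo-o-oo---o--
tick 3: --o-o----oo-o-o-
tick 4: -o---o--o-o----o
tick 5: o-o-o-oo---o--o-
count of o: 7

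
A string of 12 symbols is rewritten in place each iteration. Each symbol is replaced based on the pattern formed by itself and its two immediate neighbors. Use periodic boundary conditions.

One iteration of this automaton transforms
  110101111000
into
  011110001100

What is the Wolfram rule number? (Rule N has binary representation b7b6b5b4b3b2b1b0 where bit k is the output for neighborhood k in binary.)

116

position 6: 111 → 0  (bit 7 = 0)
position 1: 110 → 1  (bit 6 = 1)
position 2: 101 → 1  (bit 5 = 1)
position 9: 100 → 1  (bit 4 = 1)
position 0: 011 → 0  (bit 3 = 0)
position 3: 010 → 1  (bit 2 = 1)
position 11: 001 → 0  (bit 1 = 0)
position 10: 000 → 0  (bit 0 = 0)
bits b7..b0 = 01110100 = 116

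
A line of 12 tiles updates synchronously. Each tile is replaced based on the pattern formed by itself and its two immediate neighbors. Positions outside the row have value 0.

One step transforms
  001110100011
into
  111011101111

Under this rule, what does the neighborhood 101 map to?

At position 5 the neighborhood is 101; the next row has 1 there.

1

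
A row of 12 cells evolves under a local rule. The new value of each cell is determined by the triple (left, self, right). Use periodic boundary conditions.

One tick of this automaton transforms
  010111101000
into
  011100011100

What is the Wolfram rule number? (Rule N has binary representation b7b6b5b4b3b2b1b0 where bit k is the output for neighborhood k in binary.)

60

position 4: 111 → 0  (bit 7 = 0)
position 6: 110 → 0  (bit 6 = 0)
position 2: 101 → 1  (bit 5 = 1)
position 9: 100 → 1  (bit 4 = 1)
position 3: 011 → 1  (bit 3 = 1)
position 1: 010 → 1  (bit 2 = 1)
position 0: 001 → 0  (bit 1 = 0)
position 10: 000 → 0  (bit 0 = 0)
bits b7..b0 = 00111100 = 60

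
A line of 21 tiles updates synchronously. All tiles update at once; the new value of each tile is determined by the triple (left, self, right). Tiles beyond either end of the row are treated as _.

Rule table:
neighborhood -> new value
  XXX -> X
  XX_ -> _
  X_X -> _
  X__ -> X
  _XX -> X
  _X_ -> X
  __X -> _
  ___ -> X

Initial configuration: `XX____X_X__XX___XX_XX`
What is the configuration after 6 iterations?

iteration 1: X_XXX_X_XX_X_XX_X__X_
iteration 2: X_XX__X_X__X_X__XX_XX
iteration 3: X_X_X_X_XX_X_XX_X__X_
iteration 4: X_X_X_X_X__X_X__XX_XX
iteration 5: X_X_X_X_XX_X_XX_X__X_  (repeats iteration 3; period 2)
iteration 6: X_X_X_X_X__X_X__XX_XX

X_X_X_X_X__X_X__XX_XX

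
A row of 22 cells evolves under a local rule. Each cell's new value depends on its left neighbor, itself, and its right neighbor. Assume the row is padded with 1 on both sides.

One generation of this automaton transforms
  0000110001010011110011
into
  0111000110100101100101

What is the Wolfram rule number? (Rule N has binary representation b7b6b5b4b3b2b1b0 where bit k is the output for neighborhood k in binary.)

163

position 15: 111 → 1  (bit 7 = 1)
position 5: 110 → 0  (bit 6 = 0)
position 10: 101 → 1  (bit 5 = 1)
position 0: 100 → 0  (bit 4 = 0)
position 4: 011 → 0  (bit 3 = 0)
position 9: 010 → 0  (bit 2 = 0)
position 3: 001 → 1  (bit 1 = 1)
position 1: 000 → 1  (bit 0 = 1)
bits b7..b0 = 10100011 = 163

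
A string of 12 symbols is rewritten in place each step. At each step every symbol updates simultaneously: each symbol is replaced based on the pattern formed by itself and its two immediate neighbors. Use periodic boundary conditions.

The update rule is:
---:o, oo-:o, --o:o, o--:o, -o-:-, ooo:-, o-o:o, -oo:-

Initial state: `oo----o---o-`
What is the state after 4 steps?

o---oo--oo-o

-ooooo-ooo-o
o----oo--oo-
-oooo-ooo-oo
o---oo--oo-o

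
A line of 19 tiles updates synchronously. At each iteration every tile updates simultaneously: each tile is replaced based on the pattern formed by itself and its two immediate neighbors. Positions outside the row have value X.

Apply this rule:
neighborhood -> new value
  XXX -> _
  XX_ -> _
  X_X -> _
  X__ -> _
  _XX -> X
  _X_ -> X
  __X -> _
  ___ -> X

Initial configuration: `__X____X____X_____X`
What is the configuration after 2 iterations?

__X_X__X_X__X_X___X

__X_XX_X_XX_X_XXX_X
__X_X__X_X__X_X___X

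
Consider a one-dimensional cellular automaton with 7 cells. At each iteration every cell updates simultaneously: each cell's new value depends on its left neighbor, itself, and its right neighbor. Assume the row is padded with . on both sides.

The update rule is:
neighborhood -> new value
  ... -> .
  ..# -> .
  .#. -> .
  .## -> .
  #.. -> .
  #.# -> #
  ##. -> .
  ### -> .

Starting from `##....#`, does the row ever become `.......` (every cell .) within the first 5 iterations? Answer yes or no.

yes

.......
all cells are . at iteration 1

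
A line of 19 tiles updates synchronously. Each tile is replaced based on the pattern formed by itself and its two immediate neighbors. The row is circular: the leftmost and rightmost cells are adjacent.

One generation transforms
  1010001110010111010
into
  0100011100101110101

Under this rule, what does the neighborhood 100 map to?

0

At position 3 the neighborhood is 100; the next row has 0 there.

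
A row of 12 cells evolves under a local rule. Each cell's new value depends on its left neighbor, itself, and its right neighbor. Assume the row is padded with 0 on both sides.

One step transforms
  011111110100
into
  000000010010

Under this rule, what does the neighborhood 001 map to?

0

At position 0 the neighborhood is 001; the next row has 0 there.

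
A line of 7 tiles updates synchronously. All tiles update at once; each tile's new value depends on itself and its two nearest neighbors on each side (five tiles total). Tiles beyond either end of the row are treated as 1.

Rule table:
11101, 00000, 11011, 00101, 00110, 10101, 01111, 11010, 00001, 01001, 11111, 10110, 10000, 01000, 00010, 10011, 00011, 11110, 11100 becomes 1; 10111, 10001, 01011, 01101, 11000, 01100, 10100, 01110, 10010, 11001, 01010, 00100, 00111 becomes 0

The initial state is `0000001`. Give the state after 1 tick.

0111110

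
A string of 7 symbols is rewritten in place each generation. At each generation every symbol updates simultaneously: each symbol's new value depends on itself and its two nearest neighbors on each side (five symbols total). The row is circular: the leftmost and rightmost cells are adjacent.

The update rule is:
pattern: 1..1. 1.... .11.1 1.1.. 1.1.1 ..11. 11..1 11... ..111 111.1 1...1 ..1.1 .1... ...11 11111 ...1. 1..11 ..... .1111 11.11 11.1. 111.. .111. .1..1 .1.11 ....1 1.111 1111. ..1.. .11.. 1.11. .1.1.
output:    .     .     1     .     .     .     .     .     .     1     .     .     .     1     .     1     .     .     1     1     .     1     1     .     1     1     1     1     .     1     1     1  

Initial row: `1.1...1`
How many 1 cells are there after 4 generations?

generation 1: 1....1.
generation 2: ...11.1
generation 3: ..1.1..
generation 4: 11.1...
count of 1: 3

3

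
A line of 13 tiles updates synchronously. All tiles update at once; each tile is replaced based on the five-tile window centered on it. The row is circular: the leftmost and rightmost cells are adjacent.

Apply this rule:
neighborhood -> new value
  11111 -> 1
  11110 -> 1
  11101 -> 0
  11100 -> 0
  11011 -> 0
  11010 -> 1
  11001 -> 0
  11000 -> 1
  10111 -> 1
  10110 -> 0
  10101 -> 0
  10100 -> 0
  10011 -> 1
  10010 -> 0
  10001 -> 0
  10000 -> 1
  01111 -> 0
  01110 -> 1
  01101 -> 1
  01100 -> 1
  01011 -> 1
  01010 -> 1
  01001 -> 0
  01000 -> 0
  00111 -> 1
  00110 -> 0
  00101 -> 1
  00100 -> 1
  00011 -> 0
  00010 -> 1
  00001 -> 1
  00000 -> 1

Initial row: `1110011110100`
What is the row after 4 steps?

1100110101001
1001011010011
0001101100111
1000100101110

1000100101110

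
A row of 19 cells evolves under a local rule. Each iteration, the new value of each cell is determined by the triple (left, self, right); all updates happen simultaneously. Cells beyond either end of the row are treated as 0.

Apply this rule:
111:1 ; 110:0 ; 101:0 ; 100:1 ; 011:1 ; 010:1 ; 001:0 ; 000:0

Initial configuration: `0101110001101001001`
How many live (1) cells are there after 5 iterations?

0101101001001101101
0101001101101001001
0101101001001101101  (repeats iteration 1; period 2)
iteration 5: 0101101001001101101
count of 1: 10

10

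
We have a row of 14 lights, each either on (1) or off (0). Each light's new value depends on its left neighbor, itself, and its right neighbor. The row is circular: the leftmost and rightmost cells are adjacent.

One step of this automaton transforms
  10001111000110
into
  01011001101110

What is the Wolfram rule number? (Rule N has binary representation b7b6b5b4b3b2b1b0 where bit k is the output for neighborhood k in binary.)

90

position 5: 111 → 0  (bit 7 = 0)
position 7: 110 → 1  (bit 6 = 1)
position 13: 101 → 0  (bit 5 = 0)
position 1: 100 → 1  (bit 4 = 1)
position 4: 011 → 1  (bit 3 = 1)
position 0: 010 → 0  (bit 2 = 0)
position 3: 001 → 1  (bit 1 = 1)
position 2: 000 → 0  (bit 0 = 0)
bits b7..b0 = 01011010 = 90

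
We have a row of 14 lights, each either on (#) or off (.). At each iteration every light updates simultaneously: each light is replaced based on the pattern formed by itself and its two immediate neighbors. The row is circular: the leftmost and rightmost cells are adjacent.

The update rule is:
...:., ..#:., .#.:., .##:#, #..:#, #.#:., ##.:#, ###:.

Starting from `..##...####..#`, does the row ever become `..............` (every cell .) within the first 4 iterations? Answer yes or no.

iteration 1: #.###..#..##..
iteration 2: ..#.##..#.###.
iteration 3: ....###...#.##
iteration 4: #...#.##....##
iteration 4 is #...#.##....##, still not uniform .

no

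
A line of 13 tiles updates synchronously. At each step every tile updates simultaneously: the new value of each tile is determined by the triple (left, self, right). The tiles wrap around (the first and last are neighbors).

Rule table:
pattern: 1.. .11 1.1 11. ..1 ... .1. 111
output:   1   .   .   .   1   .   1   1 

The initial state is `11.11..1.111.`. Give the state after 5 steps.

.....111..1..
....1.1.1111.
...11.1..11.1
1.1...111...1
..11.1.1.1.1.

..11.1.1.1.1.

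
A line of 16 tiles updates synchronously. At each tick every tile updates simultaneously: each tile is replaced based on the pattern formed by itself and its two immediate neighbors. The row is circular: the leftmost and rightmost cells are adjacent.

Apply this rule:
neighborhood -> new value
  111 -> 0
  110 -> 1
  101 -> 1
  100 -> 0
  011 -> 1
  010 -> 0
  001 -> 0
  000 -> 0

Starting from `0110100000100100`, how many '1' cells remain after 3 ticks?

1

0111000000000000
0101000000000000
0010000000000000
count of 1: 1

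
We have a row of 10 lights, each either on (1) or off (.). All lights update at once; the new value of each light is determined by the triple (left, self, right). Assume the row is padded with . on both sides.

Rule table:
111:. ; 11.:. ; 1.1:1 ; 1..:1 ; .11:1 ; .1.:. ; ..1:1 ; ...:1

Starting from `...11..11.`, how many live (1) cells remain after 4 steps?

1111.111.1
1...11..1.
.1111.11.1
11...11.1.
count of 1: 5

5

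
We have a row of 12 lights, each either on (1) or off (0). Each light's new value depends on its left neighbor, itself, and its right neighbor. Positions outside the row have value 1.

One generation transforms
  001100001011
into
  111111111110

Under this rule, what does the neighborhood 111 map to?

At position 11 the neighborhood is 111; the next row has 0 there.

0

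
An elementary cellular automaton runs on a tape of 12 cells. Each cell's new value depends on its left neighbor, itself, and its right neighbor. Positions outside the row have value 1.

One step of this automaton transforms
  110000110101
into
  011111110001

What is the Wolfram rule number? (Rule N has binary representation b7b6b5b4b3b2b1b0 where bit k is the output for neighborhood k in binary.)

91

position 0: 111 → 0  (bit 7 = 0)
position 1: 110 → 1  (bit 6 = 1)
position 8: 101 → 0  (bit 5 = 0)
position 2: 100 → 1  (bit 4 = 1)
position 6: 011 → 1  (bit 3 = 1)
position 9: 010 → 0  (bit 2 = 0)
position 5: 001 → 1  (bit 1 = 1)
position 3: 000 → 1  (bit 0 = 1)
bits b7..b0 = 01011011 = 91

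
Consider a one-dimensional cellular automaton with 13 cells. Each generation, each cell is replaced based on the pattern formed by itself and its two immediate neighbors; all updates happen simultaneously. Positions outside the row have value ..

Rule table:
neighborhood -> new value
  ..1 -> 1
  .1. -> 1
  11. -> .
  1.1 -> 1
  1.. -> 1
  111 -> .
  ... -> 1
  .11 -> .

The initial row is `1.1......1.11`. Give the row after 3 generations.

11111111111..
...........11
11111111111..

11111111111..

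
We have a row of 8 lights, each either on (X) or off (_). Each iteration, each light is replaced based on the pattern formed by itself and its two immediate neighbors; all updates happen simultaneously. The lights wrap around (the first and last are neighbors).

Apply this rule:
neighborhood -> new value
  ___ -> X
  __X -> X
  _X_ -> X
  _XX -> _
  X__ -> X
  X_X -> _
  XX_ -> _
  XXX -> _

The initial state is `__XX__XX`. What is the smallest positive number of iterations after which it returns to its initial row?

2

XX__XX__
__XX__XX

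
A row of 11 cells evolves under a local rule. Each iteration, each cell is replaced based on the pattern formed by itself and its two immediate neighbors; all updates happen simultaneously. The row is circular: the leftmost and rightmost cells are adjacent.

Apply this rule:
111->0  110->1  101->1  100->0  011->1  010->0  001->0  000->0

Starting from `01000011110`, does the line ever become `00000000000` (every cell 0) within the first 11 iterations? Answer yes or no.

iteration 1: 00000010010
iteration 2: 00000000000
all cells are 0 at iteration 2

yes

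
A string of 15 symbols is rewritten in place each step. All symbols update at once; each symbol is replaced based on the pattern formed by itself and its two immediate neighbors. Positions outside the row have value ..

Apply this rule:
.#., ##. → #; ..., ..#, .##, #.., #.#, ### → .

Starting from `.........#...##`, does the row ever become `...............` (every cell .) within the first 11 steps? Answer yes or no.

no

.........#....#
.........#....#  (fixed point — unchanged through step 11)
step 11 is .........#....#, still not uniform .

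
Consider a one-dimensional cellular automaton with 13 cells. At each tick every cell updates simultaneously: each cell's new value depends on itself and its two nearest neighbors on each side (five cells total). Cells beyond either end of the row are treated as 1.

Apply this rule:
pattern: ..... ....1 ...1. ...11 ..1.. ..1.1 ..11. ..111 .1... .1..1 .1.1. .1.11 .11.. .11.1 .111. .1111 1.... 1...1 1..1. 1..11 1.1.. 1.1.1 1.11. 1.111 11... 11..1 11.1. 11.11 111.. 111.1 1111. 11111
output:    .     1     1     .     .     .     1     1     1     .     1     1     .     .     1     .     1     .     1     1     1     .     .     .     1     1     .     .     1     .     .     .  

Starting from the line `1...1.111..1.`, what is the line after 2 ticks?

11.1.1.1111.1
....1.1......

....1.1......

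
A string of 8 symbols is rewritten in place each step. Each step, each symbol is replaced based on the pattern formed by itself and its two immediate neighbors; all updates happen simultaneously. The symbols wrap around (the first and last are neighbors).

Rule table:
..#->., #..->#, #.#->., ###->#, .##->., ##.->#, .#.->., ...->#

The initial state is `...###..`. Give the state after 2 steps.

step 1: ##..####
step 2: ###..###

###..###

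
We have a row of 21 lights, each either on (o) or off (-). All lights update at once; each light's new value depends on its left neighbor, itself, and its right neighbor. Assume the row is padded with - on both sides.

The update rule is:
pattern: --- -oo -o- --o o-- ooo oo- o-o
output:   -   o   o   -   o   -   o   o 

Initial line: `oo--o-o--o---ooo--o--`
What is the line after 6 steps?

o-oo----oooo---oo---o

ooo-oooo-oo--o-oo-oo-
o-ooo--ooooo-oooooooo
ooo-oo-o---ooo------o
o-ooooooo--o-oo-----o
ooo-----oo-ooooo----o
o-oo----oooo---oo---o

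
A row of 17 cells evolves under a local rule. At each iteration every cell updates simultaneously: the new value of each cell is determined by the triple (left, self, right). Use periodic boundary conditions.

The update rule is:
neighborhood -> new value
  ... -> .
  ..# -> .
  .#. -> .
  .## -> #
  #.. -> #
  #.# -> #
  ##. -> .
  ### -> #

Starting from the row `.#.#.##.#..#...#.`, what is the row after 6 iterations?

#...#.#.#.#.#.#..

..#.##.#.#..#...#
#..##.#.#.#..#...
.#.#.#.#.#.#..#..
..#.#.#.#.#.#..#.
...#.#.#.#.#.#..#
#...#.#.#.#.#.#..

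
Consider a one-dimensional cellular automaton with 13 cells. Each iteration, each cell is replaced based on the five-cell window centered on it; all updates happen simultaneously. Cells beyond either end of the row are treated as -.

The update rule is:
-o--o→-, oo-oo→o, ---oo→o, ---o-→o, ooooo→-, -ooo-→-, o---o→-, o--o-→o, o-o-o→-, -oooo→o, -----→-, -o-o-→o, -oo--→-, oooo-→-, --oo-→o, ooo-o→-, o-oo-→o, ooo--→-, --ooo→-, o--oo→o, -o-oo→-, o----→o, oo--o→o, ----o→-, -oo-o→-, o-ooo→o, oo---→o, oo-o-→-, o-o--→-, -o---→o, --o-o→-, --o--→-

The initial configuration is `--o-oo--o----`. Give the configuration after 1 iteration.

-o--o-oo-oo--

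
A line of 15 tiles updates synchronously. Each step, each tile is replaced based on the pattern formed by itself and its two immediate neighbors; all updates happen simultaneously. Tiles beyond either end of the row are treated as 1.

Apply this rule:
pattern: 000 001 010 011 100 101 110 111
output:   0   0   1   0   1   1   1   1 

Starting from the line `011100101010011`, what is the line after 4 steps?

111101110111111

step 1: 101110111111001
step 2: 110111011111100
step 3: 111011101111110
step 4: 111101110111111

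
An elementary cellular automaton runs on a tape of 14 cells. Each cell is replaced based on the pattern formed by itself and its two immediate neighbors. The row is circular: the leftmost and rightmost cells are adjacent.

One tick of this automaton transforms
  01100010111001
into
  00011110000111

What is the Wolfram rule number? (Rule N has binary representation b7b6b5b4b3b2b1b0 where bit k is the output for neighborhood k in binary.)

position 9: 111 → 0  (bit 7 = 0)
position 2: 110 → 0  (bit 6 = 0)
position 0: 101 → 0  (bit 5 = 0)
position 3: 100 → 1  (bit 4 = 1)
position 1: 011 → 0  (bit 3 = 0)
position 6: 010 → 1  (bit 2 = 1)
position 5: 001 → 1  (bit 1 = 1)
position 4: 000 → 1  (bit 0 = 1)
bits b7..b0 = 00010111 = 23

23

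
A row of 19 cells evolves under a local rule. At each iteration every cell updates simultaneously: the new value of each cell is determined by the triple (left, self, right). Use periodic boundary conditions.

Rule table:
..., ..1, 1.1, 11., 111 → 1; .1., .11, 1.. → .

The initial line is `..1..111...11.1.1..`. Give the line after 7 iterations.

11..1.11.11.11.1..1
11.1.1.11.11.11..1.
.11.1.1.11.11.1.1.1
1.11.1.1.11.11.1.1.
.1.11.1.1.11.11.1.1
1.1.11.1.1.11.11.1.
.1.1.11.1.1.11.11.1

.1.1.11.1.1.11.11.1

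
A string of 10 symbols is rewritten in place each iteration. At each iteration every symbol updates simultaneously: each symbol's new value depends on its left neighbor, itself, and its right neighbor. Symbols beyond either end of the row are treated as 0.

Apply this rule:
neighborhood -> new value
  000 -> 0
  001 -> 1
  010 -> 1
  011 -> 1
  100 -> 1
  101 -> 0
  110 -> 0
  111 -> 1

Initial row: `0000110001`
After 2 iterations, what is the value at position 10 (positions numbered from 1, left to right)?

0001101011
0011001010
position 10 holds 0

0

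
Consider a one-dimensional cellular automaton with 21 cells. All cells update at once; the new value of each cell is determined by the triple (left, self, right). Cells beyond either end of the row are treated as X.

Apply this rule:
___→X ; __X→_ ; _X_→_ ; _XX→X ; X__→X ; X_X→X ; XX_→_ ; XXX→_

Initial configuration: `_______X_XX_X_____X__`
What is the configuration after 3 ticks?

tick 1: XXXXXX__XX_X_XXXX__X_
tick 2: ______X_X_X_XX___X__X
tick 3: XXXXX__X_X_XX_XX__X_X

XXXXX__X_X_XX_XX__X_X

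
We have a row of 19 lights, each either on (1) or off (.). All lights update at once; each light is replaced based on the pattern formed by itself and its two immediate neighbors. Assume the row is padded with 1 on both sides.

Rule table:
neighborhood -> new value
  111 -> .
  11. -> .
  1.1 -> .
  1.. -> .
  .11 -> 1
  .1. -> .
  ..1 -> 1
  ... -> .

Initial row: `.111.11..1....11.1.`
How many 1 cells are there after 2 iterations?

.1...1..1....11....
....1..1....11....1
count of 1: 5

5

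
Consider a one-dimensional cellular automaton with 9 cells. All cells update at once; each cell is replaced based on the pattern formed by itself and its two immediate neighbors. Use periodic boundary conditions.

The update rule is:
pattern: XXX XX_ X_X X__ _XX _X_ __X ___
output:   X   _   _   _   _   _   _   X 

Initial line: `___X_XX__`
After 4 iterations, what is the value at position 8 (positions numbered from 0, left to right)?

iteration 1: XX______X
iteration 2: X__XXXX__
iteration 3: ____XX___
iteration 4: XXX____XX
position 8 holds X

X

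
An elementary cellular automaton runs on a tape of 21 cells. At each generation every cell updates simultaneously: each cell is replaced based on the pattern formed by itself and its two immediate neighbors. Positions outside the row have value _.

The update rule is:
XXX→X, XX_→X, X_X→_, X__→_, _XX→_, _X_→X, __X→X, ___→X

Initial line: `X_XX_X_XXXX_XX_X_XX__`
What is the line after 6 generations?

X_XX_X_X_XX_XX_X_XX_X

X__X_X__XXX__X_X__X_X
X_XX_X_X_XX_XX_X_XX_X
X__X_X_X__X__X_X__X_X
X_XX_X_X_XX_XX_X_XX_X  (repeats generation 2; period 2)
generation 6: X_XX_X_X_XX_XX_X_XX_X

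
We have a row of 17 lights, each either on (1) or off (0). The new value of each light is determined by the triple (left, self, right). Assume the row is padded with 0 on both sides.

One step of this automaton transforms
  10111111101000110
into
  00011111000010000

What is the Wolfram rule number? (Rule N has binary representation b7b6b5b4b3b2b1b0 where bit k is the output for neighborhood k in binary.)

129

position 3: 111 → 1  (bit 7 = 1)
position 8: 110 → 0  (bit 6 = 0)
position 1: 101 → 0  (bit 5 = 0)
position 11: 100 → 0  (bit 4 = 0)
position 2: 011 → 0  (bit 3 = 0)
position 0: 010 → 0  (bit 2 = 0)
position 13: 001 → 0  (bit 1 = 0)
position 12: 000 → 1  (bit 0 = 1)
bits b7..b0 = 10000001 = 129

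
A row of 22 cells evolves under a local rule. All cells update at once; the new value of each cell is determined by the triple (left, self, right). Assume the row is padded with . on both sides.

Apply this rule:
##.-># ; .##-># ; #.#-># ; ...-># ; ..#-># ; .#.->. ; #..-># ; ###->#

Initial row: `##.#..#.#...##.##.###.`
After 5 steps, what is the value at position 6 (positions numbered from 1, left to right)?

#

###.##.#.#############
#######.##############
######################
######################  (fixed point — unchanged through step 5)
position 6 holds #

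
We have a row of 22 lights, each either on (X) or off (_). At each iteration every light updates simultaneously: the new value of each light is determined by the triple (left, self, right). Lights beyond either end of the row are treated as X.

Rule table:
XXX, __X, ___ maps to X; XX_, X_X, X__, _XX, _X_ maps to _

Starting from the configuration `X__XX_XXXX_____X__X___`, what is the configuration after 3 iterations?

___X_X__XX_____X__X___

__X____XX__XXXX__X__XX
_X__XXX___X_XX__X__X_X
___X_X__XX_____X__X___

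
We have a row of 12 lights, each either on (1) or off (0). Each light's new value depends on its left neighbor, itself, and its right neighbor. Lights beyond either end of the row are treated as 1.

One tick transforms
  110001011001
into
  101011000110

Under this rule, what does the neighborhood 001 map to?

1

At position 4 the neighborhood is 001; the next row has 1 there.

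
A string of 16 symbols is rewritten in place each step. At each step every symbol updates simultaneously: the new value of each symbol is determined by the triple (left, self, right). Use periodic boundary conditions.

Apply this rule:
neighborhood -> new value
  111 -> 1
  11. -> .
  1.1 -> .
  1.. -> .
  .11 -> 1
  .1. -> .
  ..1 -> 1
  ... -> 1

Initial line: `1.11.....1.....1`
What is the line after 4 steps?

step 1: ..1..1111..11111
step 2: .1..1111..11111.
step 3: 1..1111..11111..
step 4: ..1111..11111..1

..1111..11111..1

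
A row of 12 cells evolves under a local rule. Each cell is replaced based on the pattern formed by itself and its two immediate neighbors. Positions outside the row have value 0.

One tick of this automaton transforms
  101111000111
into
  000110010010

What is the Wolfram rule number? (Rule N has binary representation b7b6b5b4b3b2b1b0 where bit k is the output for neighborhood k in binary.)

129

position 3: 111 → 1  (bit 7 = 1)
position 5: 110 → 0  (bit 6 = 0)
position 1: 101 → 0  (bit 5 = 0)
position 6: 100 → 0  (bit 4 = 0)
position 2: 011 → 0  (bit 3 = 0)
position 0: 010 → 0  (bit 2 = 0)
position 8: 001 → 0  (bit 1 = 0)
position 7: 000 → 1  (bit 0 = 1)
bits b7..b0 = 10000001 = 129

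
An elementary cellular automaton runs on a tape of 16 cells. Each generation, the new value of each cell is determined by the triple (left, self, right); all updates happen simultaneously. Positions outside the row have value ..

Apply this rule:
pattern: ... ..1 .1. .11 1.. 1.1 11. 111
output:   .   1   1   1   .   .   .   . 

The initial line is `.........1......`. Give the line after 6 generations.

........11......
.......11.......
......11........
.....11.........
....11..........
...11...........

...11...........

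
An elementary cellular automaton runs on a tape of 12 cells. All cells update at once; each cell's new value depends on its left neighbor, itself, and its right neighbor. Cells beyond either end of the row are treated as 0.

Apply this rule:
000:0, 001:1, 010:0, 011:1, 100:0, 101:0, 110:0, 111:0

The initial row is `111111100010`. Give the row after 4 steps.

000000100000

100000000100
000000001000
000000010000
000000100000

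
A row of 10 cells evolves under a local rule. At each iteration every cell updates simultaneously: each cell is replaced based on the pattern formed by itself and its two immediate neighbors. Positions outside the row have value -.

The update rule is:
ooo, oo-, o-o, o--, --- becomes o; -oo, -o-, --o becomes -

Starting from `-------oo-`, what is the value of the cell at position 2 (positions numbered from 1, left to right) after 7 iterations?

-

oooooo--oo
-oooooo--o
--oooooo--
o--ooooooo
-o--oooooo
--o--ooooo
o--o--oooo
position 2 holds -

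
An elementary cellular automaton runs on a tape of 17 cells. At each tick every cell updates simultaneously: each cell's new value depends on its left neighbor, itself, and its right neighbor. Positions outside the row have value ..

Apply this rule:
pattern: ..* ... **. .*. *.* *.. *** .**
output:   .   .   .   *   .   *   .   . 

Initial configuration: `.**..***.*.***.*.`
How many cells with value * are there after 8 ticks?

...*.....*.....**
...**....**......
.....*.....*.....
.....**....**....
.......*.....*...
.......**....**..
.........*.....*.
.........**....**
count of *: 4

4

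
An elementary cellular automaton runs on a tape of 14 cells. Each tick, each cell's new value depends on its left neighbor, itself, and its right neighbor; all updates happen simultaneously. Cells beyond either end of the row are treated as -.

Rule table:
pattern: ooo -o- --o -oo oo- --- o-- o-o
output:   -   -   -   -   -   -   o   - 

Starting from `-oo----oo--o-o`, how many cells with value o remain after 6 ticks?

1

---o-----o----
----o-----o---
-----o-----o--
------o-----o-
-------o-----o
--------o-----
count of o: 1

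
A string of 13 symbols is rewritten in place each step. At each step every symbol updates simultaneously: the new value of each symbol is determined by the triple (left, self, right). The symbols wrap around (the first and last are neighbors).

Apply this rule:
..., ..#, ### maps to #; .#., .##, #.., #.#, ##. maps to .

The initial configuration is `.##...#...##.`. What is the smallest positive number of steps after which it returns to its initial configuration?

13

step 1: #...##..##...
step 2: ..##...#...##
step 3: .#...##..##..
step 4: #..##...#...#
step 5: ..#...##..##.
step 6: ##..##...#...
step 7: ...#...##..##
step 8: .##..##...#..
step 9: #...#...##..#
step 10: ..##..##...#.
step 11: ##...#...##..
step 12: ...##..##...#
step 13: .##...#...##.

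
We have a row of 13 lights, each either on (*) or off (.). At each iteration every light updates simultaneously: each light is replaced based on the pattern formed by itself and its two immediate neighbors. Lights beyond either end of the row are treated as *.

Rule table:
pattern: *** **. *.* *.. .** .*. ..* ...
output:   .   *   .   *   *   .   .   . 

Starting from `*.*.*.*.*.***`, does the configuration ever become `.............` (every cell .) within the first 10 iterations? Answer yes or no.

iteration 1: *.........*..
iteration 2: **.........*.
iteration 3: .**..........
iteration 4: .***.........
iteration 5: .*.**........
iteration 6: ...***.......
iteration 7: *..*.**......
iteration 8: **...***.....
iteration 9: .**..*.**....
iteration 10: .***...***...
iteration 10 is .***...***..., still not uniform .

no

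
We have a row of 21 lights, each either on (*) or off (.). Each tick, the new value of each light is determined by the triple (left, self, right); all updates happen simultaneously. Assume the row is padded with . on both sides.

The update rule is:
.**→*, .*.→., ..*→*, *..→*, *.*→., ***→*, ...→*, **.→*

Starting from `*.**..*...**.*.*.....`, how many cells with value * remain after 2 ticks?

20

..****.*****....*****
******.**************
count of *: 20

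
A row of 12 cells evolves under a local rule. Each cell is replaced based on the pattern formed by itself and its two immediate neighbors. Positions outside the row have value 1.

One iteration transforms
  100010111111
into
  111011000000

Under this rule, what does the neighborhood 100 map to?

1

At position 1 the neighborhood is 100; the next row has 1 there.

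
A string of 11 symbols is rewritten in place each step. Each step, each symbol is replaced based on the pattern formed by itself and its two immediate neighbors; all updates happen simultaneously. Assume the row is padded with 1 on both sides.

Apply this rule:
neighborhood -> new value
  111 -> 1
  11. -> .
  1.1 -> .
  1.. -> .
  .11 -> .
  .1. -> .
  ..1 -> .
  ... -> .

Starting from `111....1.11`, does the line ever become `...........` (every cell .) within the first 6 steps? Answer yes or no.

yes

11........1
1..........
...........
all cells are . at step 3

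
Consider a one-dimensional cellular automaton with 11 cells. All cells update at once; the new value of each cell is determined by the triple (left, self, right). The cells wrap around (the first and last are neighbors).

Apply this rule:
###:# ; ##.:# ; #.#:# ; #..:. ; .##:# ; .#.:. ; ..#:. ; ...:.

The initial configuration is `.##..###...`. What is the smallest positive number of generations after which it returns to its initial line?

.##..###...

1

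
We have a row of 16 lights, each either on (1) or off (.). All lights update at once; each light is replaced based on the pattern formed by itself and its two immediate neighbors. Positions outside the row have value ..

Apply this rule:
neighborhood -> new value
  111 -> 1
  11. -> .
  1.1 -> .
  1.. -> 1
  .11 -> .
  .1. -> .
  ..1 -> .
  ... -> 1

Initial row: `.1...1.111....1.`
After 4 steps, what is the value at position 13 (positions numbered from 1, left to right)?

1

..11....1.111..1
1...111....1.1..
.11..1.111....11
...1....1.111...
position 13 holds 1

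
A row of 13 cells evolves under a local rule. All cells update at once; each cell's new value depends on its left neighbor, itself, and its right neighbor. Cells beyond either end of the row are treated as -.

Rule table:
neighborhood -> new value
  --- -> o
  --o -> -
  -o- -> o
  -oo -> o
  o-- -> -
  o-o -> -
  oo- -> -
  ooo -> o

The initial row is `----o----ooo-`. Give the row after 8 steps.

ooo-o-oo-oo--
oo--o-o--o--o
o---o-o--o--o
o-o-o-o--o--o
o-o-o-o--o--o  (fixed point — unchanged through step 8)

o-o-o-o--o--o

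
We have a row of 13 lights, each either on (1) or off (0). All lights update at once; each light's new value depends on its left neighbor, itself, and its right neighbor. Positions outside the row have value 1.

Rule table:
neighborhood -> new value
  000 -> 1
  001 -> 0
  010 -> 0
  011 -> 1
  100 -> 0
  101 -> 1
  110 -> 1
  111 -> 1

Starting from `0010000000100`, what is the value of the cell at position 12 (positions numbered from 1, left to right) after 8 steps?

0000111110000
0110111110110
1111111111111
1111111111111  (fixed point — unchanged through step 8)
position 12 holds 1

1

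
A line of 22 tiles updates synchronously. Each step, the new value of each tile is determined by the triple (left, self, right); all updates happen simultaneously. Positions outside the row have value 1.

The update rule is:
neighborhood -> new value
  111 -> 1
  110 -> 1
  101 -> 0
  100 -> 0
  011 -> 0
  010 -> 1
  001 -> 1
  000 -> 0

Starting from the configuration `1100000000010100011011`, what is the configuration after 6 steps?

1100000000110100101001
1100000001010101101010
1100000011010100101010
1100000101010101101010
1100001101010100101010
1100010101010101101010

1100010101010101101010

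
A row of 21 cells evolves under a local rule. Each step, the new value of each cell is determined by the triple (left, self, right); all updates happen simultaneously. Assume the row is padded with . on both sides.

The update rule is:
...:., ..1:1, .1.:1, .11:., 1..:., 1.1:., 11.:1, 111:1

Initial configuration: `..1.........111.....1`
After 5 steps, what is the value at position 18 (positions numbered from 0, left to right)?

.11........1.11....11
1.1.......11..1...1.1
1.1......1.1.11..11.1
1.1.....11.1..1.1.1.1
1.1....1.1.1.11.1.1.1
position 18 holds 1

1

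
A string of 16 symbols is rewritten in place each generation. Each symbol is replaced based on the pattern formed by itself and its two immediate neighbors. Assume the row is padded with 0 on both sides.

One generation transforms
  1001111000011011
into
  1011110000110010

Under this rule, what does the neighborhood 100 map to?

At position 1 the neighborhood is 100; the next row has 0 there.

0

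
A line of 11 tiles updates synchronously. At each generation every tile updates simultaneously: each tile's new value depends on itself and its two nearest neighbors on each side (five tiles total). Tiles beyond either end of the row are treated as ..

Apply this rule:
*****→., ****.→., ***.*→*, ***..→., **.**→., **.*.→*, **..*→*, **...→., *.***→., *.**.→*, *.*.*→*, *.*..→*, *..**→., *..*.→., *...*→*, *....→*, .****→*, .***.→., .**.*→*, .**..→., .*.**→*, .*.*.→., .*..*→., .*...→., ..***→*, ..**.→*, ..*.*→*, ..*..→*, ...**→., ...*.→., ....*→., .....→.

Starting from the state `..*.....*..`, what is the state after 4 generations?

..*.*...*.*
..*.*.*.*.*
..*.*.*.*.*  (fixed point — unchanged through generation 4)

..*.*.*.*.*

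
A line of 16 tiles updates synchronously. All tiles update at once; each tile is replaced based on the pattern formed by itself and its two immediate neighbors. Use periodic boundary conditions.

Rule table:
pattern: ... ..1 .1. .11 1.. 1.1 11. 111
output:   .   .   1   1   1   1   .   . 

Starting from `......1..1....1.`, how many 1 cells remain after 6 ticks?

......11.11...11
1.....1.11.1..1.
11....111.111.11
..1...1..11..11.
..11..11.1.1.1.1
1.1.1.1.11111111
count of 1: 12

12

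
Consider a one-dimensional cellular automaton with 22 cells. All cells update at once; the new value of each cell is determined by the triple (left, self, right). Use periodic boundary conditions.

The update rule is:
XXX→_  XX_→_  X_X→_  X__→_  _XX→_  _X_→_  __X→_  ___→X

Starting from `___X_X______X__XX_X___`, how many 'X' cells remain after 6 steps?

XX_____XXXX_________XX
___XXX______XXXXXXX___
XX_____XXXX_________XX  (repeats step 1; period 2)
step 6: ___XXX______XXXXXXX___
count of X: 10

10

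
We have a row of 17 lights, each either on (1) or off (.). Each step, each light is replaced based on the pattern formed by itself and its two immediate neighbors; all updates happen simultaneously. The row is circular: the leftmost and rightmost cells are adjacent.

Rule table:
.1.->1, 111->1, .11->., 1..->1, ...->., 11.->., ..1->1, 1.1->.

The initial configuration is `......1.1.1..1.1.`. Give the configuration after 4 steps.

1...1...11.11111.

.....11.1.1111.11
1...1...1..11....
11.111.1111..1..1
1...1...11.11111.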